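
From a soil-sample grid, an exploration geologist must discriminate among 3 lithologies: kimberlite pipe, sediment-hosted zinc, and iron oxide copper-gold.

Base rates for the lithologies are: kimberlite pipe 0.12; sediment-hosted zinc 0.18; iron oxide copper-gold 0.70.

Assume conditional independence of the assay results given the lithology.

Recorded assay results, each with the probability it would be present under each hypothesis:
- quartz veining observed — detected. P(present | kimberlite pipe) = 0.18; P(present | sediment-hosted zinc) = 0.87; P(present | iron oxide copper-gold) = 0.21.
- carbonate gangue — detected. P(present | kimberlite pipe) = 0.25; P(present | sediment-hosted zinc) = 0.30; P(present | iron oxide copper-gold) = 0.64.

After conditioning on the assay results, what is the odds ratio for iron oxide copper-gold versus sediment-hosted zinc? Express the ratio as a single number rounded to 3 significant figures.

Posterior odds equal prior odds times the likelihood ratio; only the two competing hypotheses matter.
  iron oxide copper-gold: 0.70 × 0.21 × 0.64 = 0.09408
  sediment-hosted zinc: 0.18 × 0.87 × 0.30 = 0.04698
Odds(iron oxide copper-gold : sediment-hosted zinc) = 0.09408 / 0.04698 ≈ 2.00.

2.00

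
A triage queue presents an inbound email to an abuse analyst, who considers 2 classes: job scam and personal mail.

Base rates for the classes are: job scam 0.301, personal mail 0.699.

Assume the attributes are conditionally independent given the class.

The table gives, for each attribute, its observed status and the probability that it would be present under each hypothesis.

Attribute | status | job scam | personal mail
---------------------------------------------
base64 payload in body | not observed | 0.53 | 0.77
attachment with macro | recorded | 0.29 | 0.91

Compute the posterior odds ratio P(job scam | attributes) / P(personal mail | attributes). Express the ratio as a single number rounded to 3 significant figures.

The normalizing constant cancels in an odds ratio, so compute prior × likelihood for the two hypotheses only (using 1 − P(present | H) for each absent attribute):
  job scam: 0.301 × (1 − 0.53) × 0.29 = 0.041026
  personal mail: 0.699 × (1 − 0.77) × 0.91 = 0.1463
Odds(job scam : personal mail) = 0.041026 / 0.1463 ≈ 0.280.

0.280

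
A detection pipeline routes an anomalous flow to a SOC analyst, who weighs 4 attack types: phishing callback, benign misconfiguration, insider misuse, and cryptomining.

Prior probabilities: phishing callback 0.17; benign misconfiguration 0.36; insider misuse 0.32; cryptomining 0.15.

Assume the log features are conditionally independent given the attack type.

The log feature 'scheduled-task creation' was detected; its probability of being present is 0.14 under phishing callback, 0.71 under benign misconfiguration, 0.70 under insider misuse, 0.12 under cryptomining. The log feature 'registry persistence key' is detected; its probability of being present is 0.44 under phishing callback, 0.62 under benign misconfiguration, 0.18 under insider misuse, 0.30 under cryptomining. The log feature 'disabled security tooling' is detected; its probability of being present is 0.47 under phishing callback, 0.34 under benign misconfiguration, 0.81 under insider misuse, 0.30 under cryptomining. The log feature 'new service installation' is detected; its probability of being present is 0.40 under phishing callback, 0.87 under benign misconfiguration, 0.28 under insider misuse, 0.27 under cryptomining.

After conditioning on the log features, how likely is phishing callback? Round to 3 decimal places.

0.034

By Bayes' rule with conditional independence, the unnormalized weight for each hypothesis is prior × ∏ likelihoods:
  phishing callback: 0.17 × 0.14 × 0.44 × 0.47 × 0.40 = 0.0019687
  benign misconfiguration: 0.36 × 0.71 × 0.62 × 0.34 × 0.87 = 0.046876
  insider misuse: 0.32 × 0.70 × 0.18 × 0.81 × 0.28 = 0.0091446
  cryptomining: 0.15 × 0.12 × 0.30 × 0.30 × 0.27 = 0.0004374
The unnormalized weights sum to 0.058427.
P(phishing callback | evidence) = 0.0019687 / 0.058427 ≈ 0.034.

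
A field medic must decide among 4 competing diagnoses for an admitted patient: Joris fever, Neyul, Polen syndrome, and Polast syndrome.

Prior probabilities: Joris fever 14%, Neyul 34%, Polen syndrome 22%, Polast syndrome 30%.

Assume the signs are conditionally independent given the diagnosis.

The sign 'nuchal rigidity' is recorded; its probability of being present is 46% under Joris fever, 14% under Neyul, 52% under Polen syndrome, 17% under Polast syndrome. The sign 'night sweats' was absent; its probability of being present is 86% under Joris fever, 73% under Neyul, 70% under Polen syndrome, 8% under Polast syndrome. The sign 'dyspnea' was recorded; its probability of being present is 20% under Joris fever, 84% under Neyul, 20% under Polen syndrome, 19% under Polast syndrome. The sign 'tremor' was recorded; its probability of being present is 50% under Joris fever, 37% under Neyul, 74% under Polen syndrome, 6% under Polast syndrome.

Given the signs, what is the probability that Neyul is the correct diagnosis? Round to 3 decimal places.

By Bayes' rule with conditional independence, the unnormalized weight for each hypothesis is prior × ∏ likelihoods (using 1 − P(present | H) for each absent sign):
  Joris fever: 0.14 × 0.46 × (1 − 0.86) × 0.20 × 0.50 = 0.0009016
  Neyul: 0.34 × 0.14 × (1 − 0.73) × 0.84 × 0.37 = 0.0039944
  Polen syndrome: 0.22 × 0.52 × (1 − 0.70) × 0.20 × 0.74 = 0.0050794
  Polast syndrome: 0.30 × 0.17 × (1 − 0.08) × 0.19 × 0.06 = 0.00053489
The unnormalized weights sum to 0.01051.
P(Neyul | evidence) = 0.0039944 / 0.01051 ≈ 0.380.

0.380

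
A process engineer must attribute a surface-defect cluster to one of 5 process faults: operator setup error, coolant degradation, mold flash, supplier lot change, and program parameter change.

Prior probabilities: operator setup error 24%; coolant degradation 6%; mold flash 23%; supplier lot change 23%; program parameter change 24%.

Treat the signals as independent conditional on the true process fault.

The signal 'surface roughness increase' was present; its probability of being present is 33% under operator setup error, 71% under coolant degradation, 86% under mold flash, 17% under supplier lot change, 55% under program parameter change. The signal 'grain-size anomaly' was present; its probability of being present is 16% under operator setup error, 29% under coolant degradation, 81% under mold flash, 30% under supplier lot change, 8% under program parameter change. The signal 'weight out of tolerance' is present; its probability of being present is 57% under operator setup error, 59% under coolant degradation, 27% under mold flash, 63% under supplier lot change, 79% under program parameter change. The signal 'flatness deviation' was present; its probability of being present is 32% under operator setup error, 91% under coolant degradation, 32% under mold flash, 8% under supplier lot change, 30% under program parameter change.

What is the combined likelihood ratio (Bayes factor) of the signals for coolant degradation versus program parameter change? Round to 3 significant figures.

10.6

Take the product of per-signal likelihoods under each hypothesis, then divide.
  coolant degradation: 0.71 × 0.29 × 0.59 × 0.91 = 0.11055
  program parameter change: 0.55 × 0.08 × 0.79 × 0.30 = 0.010428
Bayes factor = 0.11055 / 0.010428 ≈ 10.6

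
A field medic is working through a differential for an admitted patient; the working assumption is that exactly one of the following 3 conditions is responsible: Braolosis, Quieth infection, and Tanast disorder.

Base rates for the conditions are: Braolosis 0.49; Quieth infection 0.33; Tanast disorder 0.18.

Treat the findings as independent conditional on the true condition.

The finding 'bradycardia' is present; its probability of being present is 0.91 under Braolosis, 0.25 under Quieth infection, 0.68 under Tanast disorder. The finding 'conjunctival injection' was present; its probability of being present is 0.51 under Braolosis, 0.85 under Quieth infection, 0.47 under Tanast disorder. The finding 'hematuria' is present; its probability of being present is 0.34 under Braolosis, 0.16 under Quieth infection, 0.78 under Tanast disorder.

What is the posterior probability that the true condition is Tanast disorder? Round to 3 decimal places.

0.336

By Bayes' rule with conditional independence, the unnormalized weight for each hypothesis is prior × ∏ likelihoods:
  Braolosis: 0.49 × 0.91 × 0.51 × 0.34 = 0.077319
  Quieth infection: 0.33 × 0.25 × 0.85 × 0.16 = 0.01122
  Tanast disorder: 0.18 × 0.68 × 0.47 × 0.78 = 0.044872
Marginal likelihood of the evidence = 0.13341.
P(Tanast disorder | evidence) = 0.044872 / 0.13341 ≈ 0.336.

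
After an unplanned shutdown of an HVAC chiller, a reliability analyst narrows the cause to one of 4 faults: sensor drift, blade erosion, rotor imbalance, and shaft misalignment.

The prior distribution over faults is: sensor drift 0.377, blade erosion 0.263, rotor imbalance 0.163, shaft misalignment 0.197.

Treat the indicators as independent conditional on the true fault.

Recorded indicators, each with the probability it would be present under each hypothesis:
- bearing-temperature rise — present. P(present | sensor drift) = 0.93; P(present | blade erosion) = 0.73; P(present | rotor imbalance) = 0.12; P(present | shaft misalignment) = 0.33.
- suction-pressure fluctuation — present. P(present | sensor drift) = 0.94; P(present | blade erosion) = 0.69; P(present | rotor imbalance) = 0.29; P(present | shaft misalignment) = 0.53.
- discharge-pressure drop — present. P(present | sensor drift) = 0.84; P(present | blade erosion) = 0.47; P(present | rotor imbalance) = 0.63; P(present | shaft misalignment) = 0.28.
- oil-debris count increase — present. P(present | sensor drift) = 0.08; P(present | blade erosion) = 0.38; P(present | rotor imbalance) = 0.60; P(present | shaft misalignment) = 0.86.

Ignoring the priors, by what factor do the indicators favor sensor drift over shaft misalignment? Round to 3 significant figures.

1.39

The Bayes factor is the ratio of the joint likelihoods of the indicator pattern under the two hypotheses.
  sensor drift: 0.93 × 0.94 × 0.84 × 0.08 = 0.058746
  shaft misalignment: 0.33 × 0.53 × 0.28 × 0.86 = 0.042116
Bayes factor = 0.058746 / 0.042116 ≈ 1.39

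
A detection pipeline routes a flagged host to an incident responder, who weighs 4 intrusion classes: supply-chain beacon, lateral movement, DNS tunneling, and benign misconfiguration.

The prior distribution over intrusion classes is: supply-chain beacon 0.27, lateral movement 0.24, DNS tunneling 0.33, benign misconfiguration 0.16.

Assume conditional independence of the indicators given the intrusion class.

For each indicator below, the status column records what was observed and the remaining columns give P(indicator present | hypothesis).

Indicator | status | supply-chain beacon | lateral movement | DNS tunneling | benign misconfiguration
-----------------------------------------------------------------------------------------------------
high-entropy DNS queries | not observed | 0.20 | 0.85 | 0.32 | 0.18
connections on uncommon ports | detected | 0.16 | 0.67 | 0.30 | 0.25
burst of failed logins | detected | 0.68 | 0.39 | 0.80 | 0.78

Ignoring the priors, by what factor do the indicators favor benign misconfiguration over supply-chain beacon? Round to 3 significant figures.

Take the product of per-indicator likelihoods under each hypothesis (using 1 − P(present | H) for each absent indicator), then divide.
  benign misconfiguration: (1 − 0.18) × 0.25 × 0.78 = 0.1599
  supply-chain beacon: (1 − 0.20) × 0.16 × 0.68 = 0.08704
Bayes factor = 0.1599 / 0.08704 ≈ 1.84

1.84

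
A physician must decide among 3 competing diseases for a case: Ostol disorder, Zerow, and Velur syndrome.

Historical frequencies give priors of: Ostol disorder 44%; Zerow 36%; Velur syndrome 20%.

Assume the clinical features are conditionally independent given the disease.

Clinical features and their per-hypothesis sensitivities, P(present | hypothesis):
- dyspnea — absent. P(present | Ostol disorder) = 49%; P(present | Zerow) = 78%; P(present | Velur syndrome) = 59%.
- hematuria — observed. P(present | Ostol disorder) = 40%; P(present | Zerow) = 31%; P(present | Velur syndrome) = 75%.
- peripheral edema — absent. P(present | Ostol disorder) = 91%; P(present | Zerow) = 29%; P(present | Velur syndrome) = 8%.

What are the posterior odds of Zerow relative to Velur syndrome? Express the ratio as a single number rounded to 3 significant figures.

Posterior odds equal prior odds times the likelihood ratio; only the two competing hypotheses matter (using 1 − P(present | H) for each absent clinical feature).
  Zerow: 0.36 × (1 − 0.78) × 0.31 × (1 − 0.29) = 0.017432
  Velur syndrome: 0.20 × (1 − 0.59) × 0.75 × (1 − 0.08) = 0.05658
Odds(Zerow : Velur syndrome) = 0.017432 / 0.05658 ≈ 0.308.

0.308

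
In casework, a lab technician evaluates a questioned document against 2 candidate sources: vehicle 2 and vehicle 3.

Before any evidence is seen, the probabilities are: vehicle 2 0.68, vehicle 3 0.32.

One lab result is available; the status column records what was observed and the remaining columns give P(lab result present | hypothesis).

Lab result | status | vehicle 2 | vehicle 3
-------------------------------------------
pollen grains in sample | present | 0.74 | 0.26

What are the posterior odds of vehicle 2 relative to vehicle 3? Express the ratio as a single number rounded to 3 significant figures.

Unnormalized posterior weight (prior times the lab result likelihood) for each of the two hypotheses:
  vehicle 2: 0.68 × 0.74 = 0.5032
  vehicle 3: 0.32 × 0.26 = 0.0832
Odds(vehicle 2 : vehicle 3) = 0.5032 / 0.0832 ≈ 6.05.

6.05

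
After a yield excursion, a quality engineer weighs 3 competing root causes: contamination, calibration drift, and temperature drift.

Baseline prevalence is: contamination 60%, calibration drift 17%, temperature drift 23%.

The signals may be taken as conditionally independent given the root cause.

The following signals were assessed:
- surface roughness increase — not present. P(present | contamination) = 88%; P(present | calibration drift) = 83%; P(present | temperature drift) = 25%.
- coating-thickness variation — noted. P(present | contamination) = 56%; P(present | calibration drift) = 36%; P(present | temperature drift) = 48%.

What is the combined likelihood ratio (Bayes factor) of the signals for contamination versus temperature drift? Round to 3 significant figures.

0.187

Take the product of per-signal likelihoods under each hypothesis (using 1 − P(present | H) for each absent signal), then divide.
  contamination: (1 − 0.88) × 0.56 = 0.0672
  temperature drift: (1 − 0.25) × 0.48 = 0.36
Bayes factor = 0.0672 / 0.36 ≈ 0.187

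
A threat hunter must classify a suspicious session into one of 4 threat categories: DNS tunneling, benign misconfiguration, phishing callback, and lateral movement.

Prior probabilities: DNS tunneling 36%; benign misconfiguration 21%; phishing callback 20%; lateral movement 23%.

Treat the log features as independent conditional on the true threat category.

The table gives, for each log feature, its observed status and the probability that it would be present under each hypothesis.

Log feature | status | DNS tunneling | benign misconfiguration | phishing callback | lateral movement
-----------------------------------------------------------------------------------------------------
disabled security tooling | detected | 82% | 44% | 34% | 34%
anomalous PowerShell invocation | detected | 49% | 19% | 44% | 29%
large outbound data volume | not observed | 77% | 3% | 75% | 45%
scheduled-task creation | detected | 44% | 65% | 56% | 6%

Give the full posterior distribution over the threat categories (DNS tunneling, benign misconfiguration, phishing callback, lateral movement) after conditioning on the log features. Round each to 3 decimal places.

0.478, 0.361, 0.137, 0.024

Multiply each prior by the joint likelihood of the log feature pattern (using 1 − P(present | H) for each absent log feature):
  DNS tunneling: 0.36 × 0.82 × 0.49 × (1 − 0.77) × 0.44 = 0.014638
  benign misconfiguration: 0.21 × 0.44 × 0.19 × (1 − 0.03) × 0.65 = 0.011069
  phishing callback: 0.20 × 0.34 × 0.44 × (1 − 0.75) × 0.56 = 0.0041888
  lateral movement: 0.23 × 0.34 × 0.29 × (1 − 0.45) × 0.06 = 0.00074837
Marginal likelihood of the evidence = 0.030645.
P(DNS tunneling | evidence) = 0.014638 / 0.030645 ≈ 0.478
P(benign misconfiguration | evidence) = 0.011069 / 0.030645 ≈ 0.361
P(phishing callback | evidence) = 0.0041888 / 0.030645 ≈ 0.137
P(lateral movement | evidence) = 0.00074837 / 0.030645 ≈ 0.024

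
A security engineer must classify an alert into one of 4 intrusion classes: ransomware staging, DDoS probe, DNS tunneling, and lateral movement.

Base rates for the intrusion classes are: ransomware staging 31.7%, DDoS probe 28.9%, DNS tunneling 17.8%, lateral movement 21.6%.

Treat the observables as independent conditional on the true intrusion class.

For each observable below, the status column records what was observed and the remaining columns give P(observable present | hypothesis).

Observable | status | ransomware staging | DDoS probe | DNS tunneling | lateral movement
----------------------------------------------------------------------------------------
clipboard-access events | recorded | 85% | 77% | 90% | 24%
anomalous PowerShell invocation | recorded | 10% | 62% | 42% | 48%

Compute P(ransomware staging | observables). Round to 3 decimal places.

For each hypothesis, the unnormalized posterior weight is prior × product of the observable likelihoods:
  ransomware staging: 0.317 × 0.85 × 0.10 = 0.026945
  DDoS probe: 0.289 × 0.77 × 0.62 = 0.13797
  DNS tunneling: 0.178 × 0.90 × 0.42 = 0.067284
  lateral movement: 0.216 × 0.24 × 0.48 = 0.024883
Marginal likelihood of the evidence = 0.25708.
P(ransomware staging | evidence) = 0.026945 / 0.25708 ≈ 0.105.

0.105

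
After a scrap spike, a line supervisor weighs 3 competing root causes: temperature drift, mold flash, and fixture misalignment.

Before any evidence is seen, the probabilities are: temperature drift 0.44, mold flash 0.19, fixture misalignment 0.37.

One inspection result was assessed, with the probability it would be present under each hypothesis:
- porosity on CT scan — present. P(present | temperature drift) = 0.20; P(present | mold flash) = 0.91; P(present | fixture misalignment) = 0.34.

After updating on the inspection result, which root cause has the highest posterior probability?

mold flash

Multiply each prior by the likelihood of the inspection result:
  temperature drift: 0.44 × 0.20 = 0.088
  mold flash: 0.19 × 0.91 = 0.1729
  fixture misalignment: 0.37 × 0.34 = 0.1258
Normalizing constant Z = 0.088 + 0.1729 + 0.1258 = 0.3867.
P(temperature drift | evidence) ≈ 0.088 / 0.3867 ≈ 0.228
P(mold flash | evidence) ≈ 0.1729 / 0.3867 ≈ 0.447
P(fixture misalignment | evidence) ≈ 0.1258 / 0.3867 ≈ 0.325
The largest is 0.447, so mold flash is most probable.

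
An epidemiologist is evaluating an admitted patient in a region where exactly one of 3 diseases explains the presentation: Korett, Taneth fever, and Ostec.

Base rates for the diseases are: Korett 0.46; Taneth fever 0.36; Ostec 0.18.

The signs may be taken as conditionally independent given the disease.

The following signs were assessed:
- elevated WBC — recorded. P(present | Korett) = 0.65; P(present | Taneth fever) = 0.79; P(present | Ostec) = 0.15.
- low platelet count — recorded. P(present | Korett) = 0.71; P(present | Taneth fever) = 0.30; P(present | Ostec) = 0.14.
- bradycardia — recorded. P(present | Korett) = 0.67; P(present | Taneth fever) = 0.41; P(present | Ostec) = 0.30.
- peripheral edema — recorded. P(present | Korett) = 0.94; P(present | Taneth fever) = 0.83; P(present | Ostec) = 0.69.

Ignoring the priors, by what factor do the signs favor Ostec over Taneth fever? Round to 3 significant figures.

Joint likelihood of the sign pattern under each hypothesis:
  Ostec: 0.15 × 0.14 × 0.30 × 0.69 = 0.004347
  Taneth fever: 0.79 × 0.30 × 0.41 × 0.83 = 0.080651
Bayes factor = 0.004347 / 0.080651 ≈ 0.0539

0.0539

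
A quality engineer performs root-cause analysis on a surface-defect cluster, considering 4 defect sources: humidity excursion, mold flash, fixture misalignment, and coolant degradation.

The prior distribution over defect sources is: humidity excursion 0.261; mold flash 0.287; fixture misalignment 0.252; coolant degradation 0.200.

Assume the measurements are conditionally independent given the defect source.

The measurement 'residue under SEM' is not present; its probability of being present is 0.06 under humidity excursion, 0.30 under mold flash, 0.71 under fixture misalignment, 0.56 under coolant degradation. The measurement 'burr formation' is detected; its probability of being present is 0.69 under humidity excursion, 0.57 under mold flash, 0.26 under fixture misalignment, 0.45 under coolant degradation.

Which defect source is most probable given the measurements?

humidity excursion

Multiply each prior by the joint likelihood of the measurement pattern (using 1 − P(present | H) for each absent measurement):
  humidity excursion: 0.261 × (1 − 0.06) × 0.69 = 0.16928
  mold flash: 0.287 × (1 − 0.30) × 0.57 = 0.11451
  fixture misalignment: 0.252 × (1 − 0.71) × 0.26 = 0.019001
  coolant degradation: 0.200 × (1 − 0.56) × 0.45 = 0.0396
Normalizing constant Z = 0.16928 + 0.11451 + 0.019001 + 0.0396 = 0.3424.
P(humidity excursion | evidence) ≈ 0.16928 / 0.3424 ≈ 0.494
P(mold flash | evidence) ≈ 0.11451 / 0.3424 ≈ 0.334
P(fixture misalignment | evidence) ≈ 0.019001 / 0.3424 ≈ 0.055
P(coolant degradation | evidence) ≈ 0.0396 / 0.3424 ≈ 0.116
The largest is 0.494, so humidity excursion is most probable.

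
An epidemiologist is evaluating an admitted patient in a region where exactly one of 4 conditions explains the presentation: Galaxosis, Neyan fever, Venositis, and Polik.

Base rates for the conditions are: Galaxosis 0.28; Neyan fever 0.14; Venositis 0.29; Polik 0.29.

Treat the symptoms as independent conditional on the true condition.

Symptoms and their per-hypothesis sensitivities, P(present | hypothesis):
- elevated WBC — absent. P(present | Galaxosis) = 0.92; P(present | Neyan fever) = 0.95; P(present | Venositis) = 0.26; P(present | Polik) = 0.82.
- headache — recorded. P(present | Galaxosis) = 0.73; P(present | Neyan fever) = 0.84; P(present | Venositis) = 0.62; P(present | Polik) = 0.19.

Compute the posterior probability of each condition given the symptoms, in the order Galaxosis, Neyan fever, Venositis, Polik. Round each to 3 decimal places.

0.099, 0.036, 0.805, 0.060

Multiply each prior by the joint likelihood of the symptom pattern (using 1 − P(present | H) for each absent symptom):
  Galaxosis: 0.28 × (1 − 0.92) × 0.73 = 0.016352
  Neyan fever: 0.14 × (1 − 0.95) × 0.84 = 0.00588
  Venositis: 0.29 × (1 − 0.26) × 0.62 = 0.13305
  Polik: 0.29 × (1 − 0.82) × 0.19 = 0.009918
Normalizing constant Z = 0.016352 + 0.00588 + 0.13305 + 0.009918 = 0.1652.
P(Galaxosis | evidence) = 0.016352 / 0.1652 ≈ 0.099
P(Neyan fever | evidence) = 0.00588 / 0.1652 ≈ 0.036
P(Venositis | evidence) = 0.13305 / 0.1652 ≈ 0.805
P(Polik | evidence) = 0.009918 / 0.1652 ≈ 0.060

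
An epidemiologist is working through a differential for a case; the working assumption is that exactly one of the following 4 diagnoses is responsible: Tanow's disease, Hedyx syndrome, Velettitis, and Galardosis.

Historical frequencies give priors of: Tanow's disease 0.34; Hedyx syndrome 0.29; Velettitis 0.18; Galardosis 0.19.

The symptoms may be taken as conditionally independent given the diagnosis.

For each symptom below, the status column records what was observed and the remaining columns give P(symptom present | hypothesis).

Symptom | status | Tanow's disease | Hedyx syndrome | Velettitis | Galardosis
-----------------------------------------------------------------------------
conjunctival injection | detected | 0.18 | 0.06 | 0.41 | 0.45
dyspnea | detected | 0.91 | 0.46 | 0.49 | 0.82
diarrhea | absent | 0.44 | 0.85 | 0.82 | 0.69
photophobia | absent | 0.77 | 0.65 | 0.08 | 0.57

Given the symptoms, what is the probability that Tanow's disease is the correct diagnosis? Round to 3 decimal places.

Multiply each prior by the joint likelihood of the symptom pattern (using 1 − P(present | H) for each absent symptom):
  Tanow's disease: 0.34 × 0.18 × 0.91 × (1 − 0.44) × (1 − 0.77) = 0.0071731
  Hedyx syndrome: 0.29 × 0.06 × 0.46 × (1 − 0.85) × (1 − 0.65) = 0.00042021
  Velettitis: 0.18 × 0.41 × 0.49 × (1 − 0.82) × (1 − 0.08) = 0.0059884
  Galardosis: 0.19 × 0.45 × 0.82 × (1 − 0.69) × (1 − 0.57) = 0.0093457
Marginal likelihood of the evidence = 0.022927.
P(Tanow's disease | evidence) = 0.0071731 / 0.022927 ≈ 0.313.

0.313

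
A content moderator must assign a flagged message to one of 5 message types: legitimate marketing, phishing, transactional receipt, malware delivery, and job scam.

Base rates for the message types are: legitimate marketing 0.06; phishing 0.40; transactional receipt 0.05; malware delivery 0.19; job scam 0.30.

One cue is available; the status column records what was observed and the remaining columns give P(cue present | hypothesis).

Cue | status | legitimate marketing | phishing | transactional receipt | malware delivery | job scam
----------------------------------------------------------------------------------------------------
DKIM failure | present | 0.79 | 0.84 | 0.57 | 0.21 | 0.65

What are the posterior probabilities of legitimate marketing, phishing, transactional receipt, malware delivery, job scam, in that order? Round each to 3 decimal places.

For each hypothesis, the unnormalized posterior weight is prior × likelihood:
  legitimate marketing: 0.06 × 0.79 = 0.0474
  phishing: 0.40 × 0.84 = 0.336
  transactional receipt: 0.05 × 0.57 = 0.0285
  malware delivery: 0.19 × 0.21 = 0.0399
  job scam: 0.30 × 0.65 = 0.195
The unnormalized weights sum to 0.6468.
P(legitimate marketing | evidence) = 0.0474 / 0.6468 ≈ 0.073
P(phishing | evidence) = 0.336 / 0.6468 ≈ 0.519
P(transactional receipt | evidence) = 0.0285 / 0.6468 ≈ 0.044
P(malware delivery | evidence) = 0.0399 / 0.6468 ≈ 0.062
P(job scam | evidence) = 0.195 / 0.6468 ≈ 0.301

0.073, 0.519, 0.044, 0.062, 0.301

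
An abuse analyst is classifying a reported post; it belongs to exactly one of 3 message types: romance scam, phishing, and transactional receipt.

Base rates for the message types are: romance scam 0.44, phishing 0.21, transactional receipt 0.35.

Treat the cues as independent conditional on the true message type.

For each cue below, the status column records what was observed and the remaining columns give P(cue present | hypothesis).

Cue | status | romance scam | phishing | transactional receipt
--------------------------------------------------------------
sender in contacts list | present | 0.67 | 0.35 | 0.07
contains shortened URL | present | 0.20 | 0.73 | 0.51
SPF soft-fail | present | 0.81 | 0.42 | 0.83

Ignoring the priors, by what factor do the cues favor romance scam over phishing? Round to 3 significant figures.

1.01

Joint likelihood of the cue pattern under each hypothesis:
  romance scam: 0.67 × 0.20 × 0.81 = 0.10854
  phishing: 0.35 × 0.73 × 0.42 = 0.10731
Bayes factor = 0.10854 / 0.10731 ≈ 1.01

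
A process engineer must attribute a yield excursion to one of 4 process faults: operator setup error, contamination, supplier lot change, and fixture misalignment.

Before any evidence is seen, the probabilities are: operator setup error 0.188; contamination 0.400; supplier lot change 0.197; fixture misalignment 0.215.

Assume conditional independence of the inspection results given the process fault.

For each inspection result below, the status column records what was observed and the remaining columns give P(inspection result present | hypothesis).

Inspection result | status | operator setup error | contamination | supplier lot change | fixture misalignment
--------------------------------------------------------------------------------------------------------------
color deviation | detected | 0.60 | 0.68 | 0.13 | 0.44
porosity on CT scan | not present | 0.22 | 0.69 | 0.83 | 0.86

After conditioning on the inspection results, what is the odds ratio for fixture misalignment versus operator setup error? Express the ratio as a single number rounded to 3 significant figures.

Unnormalized posterior weight (prior times the inspection result likelihoods) for each of the two hypotheses (using 1 − P(present | H) for each absent inspection result):
  fixture misalignment: 0.215 × 0.44 × (1 − 0.86) = 0.013244
  operator setup error: 0.188 × 0.60 × (1 − 0.22) = 0.087984
Odds(fixture misalignment : operator setup error) = 0.013244 / 0.087984 ≈ 0.151.

0.151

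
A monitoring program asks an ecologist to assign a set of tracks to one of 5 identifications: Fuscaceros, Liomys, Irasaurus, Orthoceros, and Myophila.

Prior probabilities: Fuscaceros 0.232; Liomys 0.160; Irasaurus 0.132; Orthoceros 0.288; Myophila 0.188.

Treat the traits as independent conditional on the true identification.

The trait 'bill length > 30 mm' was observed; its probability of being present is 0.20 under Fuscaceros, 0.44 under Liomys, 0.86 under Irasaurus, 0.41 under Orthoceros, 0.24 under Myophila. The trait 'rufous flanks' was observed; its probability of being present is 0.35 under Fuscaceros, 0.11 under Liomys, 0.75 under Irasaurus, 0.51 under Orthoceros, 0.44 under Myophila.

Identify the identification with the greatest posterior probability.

By Bayes' rule with conditional independence, the unnormalized weight for each hypothesis is prior × ∏ likelihoods:
  Fuscaceros: 0.232 × 0.20 × 0.35 = 0.01624
  Liomys: 0.160 × 0.44 × 0.11 = 0.007744
  Irasaurus: 0.132 × 0.86 × 0.75 = 0.08514
  Orthoceros: 0.288 × 0.41 × 0.51 = 0.060221
  Myophila: 0.188 × 0.24 × 0.44 = 0.019853
Marginal likelihood of the evidence = 0.1892.
P(Fuscaceros | evidence) ≈ 0.01624 / 0.1892 ≈ 0.086
P(Liomys | evidence) ≈ 0.007744 / 0.1892 ≈ 0.041
P(Irasaurus | evidence) ≈ 0.08514 / 0.1892 ≈ 0.450
P(Orthoceros | evidence) ≈ 0.060221 / 0.1892 ≈ 0.318
P(Myophila | evidence) ≈ 0.019853 / 0.1892 ≈ 0.105
The largest is 0.450, so Irasaurus is most probable.

Irasaurus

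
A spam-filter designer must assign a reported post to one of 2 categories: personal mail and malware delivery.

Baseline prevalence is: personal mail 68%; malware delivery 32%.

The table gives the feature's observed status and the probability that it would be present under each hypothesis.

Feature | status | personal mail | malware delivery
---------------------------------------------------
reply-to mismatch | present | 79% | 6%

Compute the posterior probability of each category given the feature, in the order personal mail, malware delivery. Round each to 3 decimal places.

0.965, 0.035

For each hypothesis, the unnormalized posterior weight is prior × likelihood:
  personal mail: 0.68 × 0.79 = 0.5372
  malware delivery: 0.32 × 0.06 = 0.0192
The unnormalized weights sum to 0.5564.
P(personal mail | evidence) = 0.5372 / 0.5564 ≈ 0.965
P(malware delivery | evidence) = 0.0192 / 0.5564 ≈ 0.035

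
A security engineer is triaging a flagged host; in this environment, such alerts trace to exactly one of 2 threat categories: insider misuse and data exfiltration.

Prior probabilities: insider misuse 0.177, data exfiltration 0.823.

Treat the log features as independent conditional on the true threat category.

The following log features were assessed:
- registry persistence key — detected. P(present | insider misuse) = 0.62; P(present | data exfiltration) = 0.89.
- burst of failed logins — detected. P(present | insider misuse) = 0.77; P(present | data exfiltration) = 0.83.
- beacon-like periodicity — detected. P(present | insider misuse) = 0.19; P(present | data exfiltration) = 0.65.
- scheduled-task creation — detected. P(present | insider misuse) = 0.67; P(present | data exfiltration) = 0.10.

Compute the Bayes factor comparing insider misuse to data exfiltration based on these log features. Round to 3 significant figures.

1.27

The Bayes factor is the ratio of the joint likelihoods of the log feature pattern under the two hypotheses.
  insider misuse: 0.62 × 0.77 × 0.19 × 0.67 = 0.060773
  data exfiltration: 0.89 × 0.83 × 0.65 × 0.10 = 0.048016
Bayes factor = 0.060773 / 0.048016 ≈ 1.27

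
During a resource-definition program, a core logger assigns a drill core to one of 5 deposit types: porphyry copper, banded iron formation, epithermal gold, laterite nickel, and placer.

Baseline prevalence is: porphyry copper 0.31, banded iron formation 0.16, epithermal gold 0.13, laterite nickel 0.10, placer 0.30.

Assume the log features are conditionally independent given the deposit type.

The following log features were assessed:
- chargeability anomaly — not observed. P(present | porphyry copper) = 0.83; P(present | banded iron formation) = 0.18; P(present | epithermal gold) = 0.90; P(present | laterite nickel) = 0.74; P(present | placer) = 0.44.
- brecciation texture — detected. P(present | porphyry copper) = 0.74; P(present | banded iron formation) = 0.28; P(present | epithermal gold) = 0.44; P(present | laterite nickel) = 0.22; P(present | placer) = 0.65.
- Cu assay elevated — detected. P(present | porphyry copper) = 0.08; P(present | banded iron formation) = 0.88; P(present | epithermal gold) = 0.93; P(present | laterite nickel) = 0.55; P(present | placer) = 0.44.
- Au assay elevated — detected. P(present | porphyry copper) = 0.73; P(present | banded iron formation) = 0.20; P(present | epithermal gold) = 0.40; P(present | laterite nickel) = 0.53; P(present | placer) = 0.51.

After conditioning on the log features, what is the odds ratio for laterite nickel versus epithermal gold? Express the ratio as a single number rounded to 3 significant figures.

Unnormalized posterior weight (prior times the log feature likelihoods) for each of the two hypotheses (using 1 − P(present | H) for each absent log feature):
  laterite nickel: 0.10 × (1 − 0.74) × 0.22 × 0.55 × 0.53 = 0.0016674
  epithermal gold: 0.13 × (1 − 0.90) × 0.44 × 0.93 × 0.40 = 0.0021278
Odds(laterite nickel : epithermal gold) = 0.0016674 / 0.0021278 ≈ 0.784.

0.784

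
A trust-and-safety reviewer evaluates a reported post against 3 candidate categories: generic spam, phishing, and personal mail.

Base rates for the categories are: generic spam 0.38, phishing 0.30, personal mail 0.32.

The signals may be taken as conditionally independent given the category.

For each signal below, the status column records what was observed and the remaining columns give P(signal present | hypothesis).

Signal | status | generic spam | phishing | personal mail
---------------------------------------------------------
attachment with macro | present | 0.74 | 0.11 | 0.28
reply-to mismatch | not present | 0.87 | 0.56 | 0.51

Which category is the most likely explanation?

personal mail

By Bayes' rule with conditional independence, the unnormalized weight for each hypothesis is prior × ∏ likelihoods (using 1 − P(present | H) for each absent signal):
  generic spam: 0.38 × 0.74 × (1 − 0.87) = 0.036556
  phishing: 0.30 × 0.11 × (1 − 0.56) = 0.01452
  personal mail: 0.32 × 0.28 × (1 − 0.51) = 0.043904
Marginal likelihood of the evidence = 0.09498.
P(generic spam | evidence) ≈ 0.036556 / 0.09498 ≈ 0.385
P(phishing | evidence) ≈ 0.01452 / 0.09498 ≈ 0.153
P(personal mail | evidence) ≈ 0.043904 / 0.09498 ≈ 0.462
The largest is 0.462, so personal mail is most probable.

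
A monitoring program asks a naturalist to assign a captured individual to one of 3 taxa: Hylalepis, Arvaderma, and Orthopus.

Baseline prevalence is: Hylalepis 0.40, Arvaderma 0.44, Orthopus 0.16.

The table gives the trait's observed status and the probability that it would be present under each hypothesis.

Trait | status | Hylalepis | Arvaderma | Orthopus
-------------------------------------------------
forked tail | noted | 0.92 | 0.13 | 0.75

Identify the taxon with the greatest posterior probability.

For each hypothesis, the unnormalized posterior weight is prior × likelihood:
  Hylalepis: 0.40 × 0.92 = 0.368
  Arvaderma: 0.44 × 0.13 = 0.0572
  Orthopus: 0.16 × 0.75 = 0.12
The unnormalized weights sum to 0.5452.
P(Hylalepis | evidence) ≈ 0.368 / 0.5452 ≈ 0.675
P(Arvaderma | evidence) ≈ 0.0572 / 0.5452 ≈ 0.105
P(Orthopus | evidence) ≈ 0.12 / 0.5452 ≈ 0.220
The largest is 0.675, so Hylalepis is most probable.

Hylalepis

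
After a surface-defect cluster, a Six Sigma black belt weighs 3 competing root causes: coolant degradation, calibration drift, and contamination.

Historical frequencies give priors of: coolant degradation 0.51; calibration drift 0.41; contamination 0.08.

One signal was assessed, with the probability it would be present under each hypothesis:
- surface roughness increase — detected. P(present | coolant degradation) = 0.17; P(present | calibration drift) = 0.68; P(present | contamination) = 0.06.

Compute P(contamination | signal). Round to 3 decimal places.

By Bayes' rule, the unnormalized weight for each hypothesis is prior × likelihood:
  coolant degradation: 0.51 × 0.17 = 0.0867
  calibration drift: 0.41 × 0.68 = 0.2788
  contamination: 0.08 × 0.06 = 0.0048
Marginal likelihood of the evidence = 0.3703.
P(contamination | evidence) = 0.0048 / 0.3703 ≈ 0.013.

0.013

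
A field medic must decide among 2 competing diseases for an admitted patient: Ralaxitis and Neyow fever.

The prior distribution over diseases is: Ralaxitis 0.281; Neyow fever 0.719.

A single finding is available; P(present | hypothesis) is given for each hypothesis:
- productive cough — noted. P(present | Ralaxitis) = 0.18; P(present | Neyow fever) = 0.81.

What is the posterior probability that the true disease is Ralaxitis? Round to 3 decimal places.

For each hypothesis, the unnormalized posterior weight is prior × likelihood:
  Ralaxitis: 0.281 × 0.18 = 0.05058
  Neyow fever: 0.719 × 0.81 = 0.58239
The unnormalized weights sum to 0.63297.
P(Ralaxitis | evidence) = 0.05058 / 0.63297 ≈ 0.080.

0.080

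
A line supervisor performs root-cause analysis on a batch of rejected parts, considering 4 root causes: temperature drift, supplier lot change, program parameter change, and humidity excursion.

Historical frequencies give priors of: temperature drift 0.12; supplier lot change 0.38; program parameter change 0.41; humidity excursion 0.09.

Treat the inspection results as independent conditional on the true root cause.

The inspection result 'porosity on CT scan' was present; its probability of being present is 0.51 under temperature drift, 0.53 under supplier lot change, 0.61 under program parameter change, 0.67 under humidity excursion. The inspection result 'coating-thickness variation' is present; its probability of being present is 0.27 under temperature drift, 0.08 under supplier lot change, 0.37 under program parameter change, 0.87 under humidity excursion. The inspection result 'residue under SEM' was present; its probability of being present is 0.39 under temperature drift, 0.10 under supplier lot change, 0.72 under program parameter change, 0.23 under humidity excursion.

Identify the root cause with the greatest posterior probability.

By Bayes' rule with conditional independence, the unnormalized weight for each hypothesis is prior × ∏ likelihoods:
  temperature drift: 0.12 × 0.51 × 0.27 × 0.39 = 0.0064444
  supplier lot change: 0.38 × 0.53 × 0.08 × 0.10 = 0.0016112
  program parameter change: 0.41 × 0.61 × 0.37 × 0.72 = 0.066627
  humidity excursion: 0.09 × 0.67 × 0.87 × 0.23 = 0.012066
The unnormalized weights sum to 0.086748.
P(temperature drift | evidence) ≈ 0.0064444 / 0.086748 ≈ 0.074
P(supplier lot change | evidence) ≈ 0.0016112 / 0.086748 ≈ 0.019
P(program parameter change | evidence) ≈ 0.066627 / 0.086748 ≈ 0.768
P(humidity excursion | evidence) ≈ 0.012066 / 0.086748 ≈ 0.139
The largest is 0.768, so program parameter change is most probable.

program parameter change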